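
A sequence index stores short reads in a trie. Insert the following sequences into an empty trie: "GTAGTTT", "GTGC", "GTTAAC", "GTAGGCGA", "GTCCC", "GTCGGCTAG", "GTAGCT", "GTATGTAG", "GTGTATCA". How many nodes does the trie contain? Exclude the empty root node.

38

Insert word by word; a character creates a node only if that edge doesn't already exist:
  "GTAGTTT" → 7 new (G, T, A, G, T, T, T)
  "GTGC" → prefix "GT" already present; 2 new (G, C)
  "GTTAAC" → prefix "GT" already present; 4 new (T, A, A, C)
  "GTAGGCGA" → prefix "GTAG" already present; 4 new (G, C, G, A)
  "GTCCC" → prefix "GT" already present; 3 new (C, C, C)
  "GTCGGCTAG" → prefix "GTC" already present; 6 new (G, G, C, T, A, G)
  "GTAGCT" → prefix "GTAG" already present; 2 new (C, T)
  "GTATGTAG" → prefix "GTA" already present; 5 new (T, G, T, A, G)
  "GTGTATCA" → prefix "GTG" already present; 5 new (T, A, T, C, A)
Total nodes = 7 + 2 + 4 + 4 + 3 + 6 + 2 + 5 + 5 = 38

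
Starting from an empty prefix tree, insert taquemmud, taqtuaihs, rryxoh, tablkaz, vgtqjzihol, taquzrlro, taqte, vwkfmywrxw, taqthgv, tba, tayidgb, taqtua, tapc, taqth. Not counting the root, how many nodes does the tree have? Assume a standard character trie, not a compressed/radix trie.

For each word, the new-node count is its length minus the longest prefix already in the trie:
  "taquemmud" → 9 new (t, a, q, u, e, m, m, u, d)
  "taqtuaihs" → prefix "taq" already present; 6 new (t, u, a, i, h, s)
  "rryxoh" → 6 new (r, r, y, x, o, h)
  "tablkaz" → prefix "ta" already present; 5 new (b, l, k, a, z)
  "vgtqjzihol" → 10 new (v, g, t, q, j, z, i, h, o, l)
  "taquzrlro" → prefix "taqu" already present; 5 new (z, r, l, r, o)
  "taqte" → prefix "taqt" already present; 1 new (e)
  "vwkfmywrxw" → prefix "v" already present; 9 new (w, k, f, m, y, w, r, x, w)
  "taqthgv" → prefix "taqt" already present; 3 new (h, g, v)
  "tba" → prefix "t" already present; 2 new (b, a)
  "tayidgb" → prefix "ta" already present; 5 new (y, i, d, g, b)
  "taqtua" → prefix "taqtua" already present; 0 new (none)
  "tapc" → prefix "ta" already present; 2 new (p, c)
  "taqth" → prefix "taqth" already present; 0 new (none)
Total nodes = 9 + 6 + 6 + 5 + 10 + 5 + 1 + 9 + 3 + 2 + 5 + 0 + 2 + 0 = 63

63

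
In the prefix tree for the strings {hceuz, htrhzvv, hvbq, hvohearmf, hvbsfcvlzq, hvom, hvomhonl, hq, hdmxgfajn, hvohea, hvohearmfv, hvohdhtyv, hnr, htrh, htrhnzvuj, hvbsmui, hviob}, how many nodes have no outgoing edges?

13

Leaves are exactly the stored words that no other stored word extends.
Those words: "hceuz", "hdmxgfajn", "hnr", "hq", "htrhnzvuj", "htrhzvv", "hvbq", "hvbsfcvlzq", "hvbsmui", "hviob", "hvohdhtyv", "hvohearmfv", "hvomhonl"
Leaf count: 13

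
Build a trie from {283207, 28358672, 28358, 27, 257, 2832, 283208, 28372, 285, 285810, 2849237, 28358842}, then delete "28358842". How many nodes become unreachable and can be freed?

After clearing the end-marker at "28358842", prune upward until reaching a node still needed by another word.
The suffix "842" (3 nodes) is used only by "28358842"; the node for "28358" still has the child "6", so pruning stops there.
Nodes removed: 3

3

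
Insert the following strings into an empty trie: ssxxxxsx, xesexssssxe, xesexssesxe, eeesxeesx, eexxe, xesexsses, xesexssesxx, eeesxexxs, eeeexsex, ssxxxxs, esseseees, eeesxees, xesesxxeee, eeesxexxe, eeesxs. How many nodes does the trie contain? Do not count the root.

For each word, the new-node count is its length minus the longest prefix already in the trie:
  "ssxxxxsx" → 8 new (s, s, x, x, x, x, s, x)
  "xesexssssxe" → 11 new (x, e, s, e, x, s, s, s, s, x, e)
  "xesexssesxe" → prefix "xesexss" already present; 4 new (e, s, x, e)
  "eeesxeesx" → 9 new (e, e, e, s, x, e, e, s, x)
  "eexxe" → prefix "ee" already present; 3 new (x, x, e)
  "xesexsses" → prefix "xesexsses" already present; 0 new (none)
  "xesexssesxx" → prefix "xesexssesx" already present; 1 new (x)
  "eeesxexxs" → prefix "eeesxe" already present; 3 new (x, x, s)
  "eeeexsex" → prefix "eee" already present; 5 new (e, x, s, e, x)
  "ssxxxxs" → prefix "ssxxxxs" already present; 0 new (none)
  "esseseees" → prefix "e" already present; 8 new (s, s, e, s, e, e, e, s)
  "eeesxees" → prefix "eeesxees" already present; 0 new (none)
  "xesesxxeee" → prefix "xese" already present; 6 new (s, x, x, e, e, e)
  "eeesxexxe" → prefix "eeesxexx" already present; 1 new (e)
  "eeesxs" → prefix "eeesx" already present; 1 new (s)
Total nodes = 8 + 11 + 4 + 9 + 3 + 0 + 1 + 3 + 5 + 0 + 8 + 0 + 6 + 1 + 1 = 60

60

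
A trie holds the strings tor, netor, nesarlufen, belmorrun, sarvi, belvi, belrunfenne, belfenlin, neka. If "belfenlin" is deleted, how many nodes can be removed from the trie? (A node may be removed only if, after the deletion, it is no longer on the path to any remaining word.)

6

After clearing the end-marker at "belfenlin", prune upward until reaching a node still needed by another word.
The suffix "fenlin" (6 nodes) is used only by "belfenlin"; the node for "bel" still has the child "m", so pruning stops there.
Nodes removed: 6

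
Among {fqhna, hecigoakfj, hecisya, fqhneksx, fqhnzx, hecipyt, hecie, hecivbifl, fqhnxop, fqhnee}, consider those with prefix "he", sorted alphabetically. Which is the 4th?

Words with prefix "he", in lexicographic order: "hecie", "hecigoakfj", "hecipyt", "hecisya", "hecivbifl"
Position 4: hecisya

hecisya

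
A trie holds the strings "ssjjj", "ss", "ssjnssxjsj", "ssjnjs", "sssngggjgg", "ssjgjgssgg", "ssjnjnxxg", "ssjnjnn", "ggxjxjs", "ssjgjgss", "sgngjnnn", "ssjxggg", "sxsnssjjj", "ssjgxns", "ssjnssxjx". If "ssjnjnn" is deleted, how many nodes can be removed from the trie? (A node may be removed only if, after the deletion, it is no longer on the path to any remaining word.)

Walk "ssjnjnn" from the leaf back toward the root, removing each node that no remaining word uses.
The suffix "n" (1 node) is used only by "ssjnjnn"; the node for "ssjnjn" still has the child "x", so pruning stops there.
Nodes removed: 1

1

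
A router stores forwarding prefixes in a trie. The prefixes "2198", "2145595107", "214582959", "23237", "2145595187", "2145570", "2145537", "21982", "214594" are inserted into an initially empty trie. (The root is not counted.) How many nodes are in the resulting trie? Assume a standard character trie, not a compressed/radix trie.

30

Insert word by word; a character creates a node only if that edge doesn't already exist:
  "2198" → 4 new (2, 1, 9, 8)
  "2145595107" → prefix "21" already present; 8 new (4, 5, 5, 9, 5, 1, 0, 7)
  "214582959" → prefix "2145" already present; 5 new (8, 2, 9, 5, 9)
  "23237" → prefix "2" already present; 4 new (3, 2, 3, 7)
  "2145595187" → prefix "21455951" already present; 2 new (8, 7)
  "2145570" → prefix "21455" already present; 2 new (7, 0)
  "2145537" → prefix "21455" already present; 2 new (3, 7)
  "21982" → prefix "2198" already present; 1 new (2)
  "214594" → prefix "2145" already present; 2 new (9, 4)
Total nodes = 4 + 8 + 5 + 4 + 2 + 2 + 2 + 1 + 2 = 30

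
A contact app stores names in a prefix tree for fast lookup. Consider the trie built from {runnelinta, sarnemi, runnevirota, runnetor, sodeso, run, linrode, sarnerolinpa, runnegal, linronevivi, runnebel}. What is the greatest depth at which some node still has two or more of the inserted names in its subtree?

5

Equivalently: take the maximum, over all pairs, of their longest common prefix length.
e.g. "linrode" and "linronevivi" share the prefix "linro" of length 5; no pair shares a longer one.
Longest shared-prefix length: 5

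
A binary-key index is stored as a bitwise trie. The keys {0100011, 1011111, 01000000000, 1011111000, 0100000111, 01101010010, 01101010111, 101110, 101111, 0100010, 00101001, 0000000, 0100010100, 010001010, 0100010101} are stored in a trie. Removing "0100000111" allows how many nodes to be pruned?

A node on "0100000111"'s path can go only if nothing else ends at it or branches off below it.
The suffix "111" (3 nodes) is used only by "0100000111"; the node for "0100000" still has the child "0", so pruning stops there.
Nodes removed: 3

3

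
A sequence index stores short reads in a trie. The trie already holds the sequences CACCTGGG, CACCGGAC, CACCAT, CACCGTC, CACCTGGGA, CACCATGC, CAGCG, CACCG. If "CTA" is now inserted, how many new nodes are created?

2

Walking "CTA" from the root, the first 1 characters ("C") follow existing edges; "T" is the first miss.
So 3 − 1 = 2 new nodes.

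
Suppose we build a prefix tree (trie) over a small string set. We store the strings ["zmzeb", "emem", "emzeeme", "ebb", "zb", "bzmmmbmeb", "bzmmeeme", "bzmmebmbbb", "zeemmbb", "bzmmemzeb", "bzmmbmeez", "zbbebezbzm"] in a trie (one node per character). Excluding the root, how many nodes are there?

58

For each word, the new-node count is its length minus the longest prefix already in the trie:
  "zmzeb" → 5 new (z, m, z, e, b)
  "emem" → 4 new (e, m, e, m)
  "emzeeme" → prefix "em" already present; 5 new (z, e, e, m, e)
  "ebb" → prefix "e" already present; 2 new (b, b)
  "zb" → prefix "z" already present; 1 new (b)
  "bzmmmbmeb" → 9 new (b, z, m, m, m, b, m, e, b)
  "bzmmeeme" → prefix "bzmm" already present; 4 new (e, e, m, e)
  "bzmmebmbbb" → prefix "bzmme" already present; 5 new (b, m, b, b, b)
  "zeemmbb" → prefix "z" already present; 6 new (e, e, m, m, b, b)
  "bzmmemzeb" → prefix "bzmme" already present; 4 new (m, z, e, b)
  "bzmmbmeez" → prefix "bzmm" already present; 5 new (b, m, e, e, z)
  "zbbebezbzm" → prefix "zb" already present; 8 new (b, e, b, e, z, b, z, m)
Total nodes = 5 + 4 + 5 + 2 + 1 + 9 + 4 + 5 + 6 + 4 + 5 + 8 = 58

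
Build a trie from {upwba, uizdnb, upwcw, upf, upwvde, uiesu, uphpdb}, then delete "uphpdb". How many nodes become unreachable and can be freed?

4

A node on "uphpdb"'s path can go only if nothing else ends at it or branches off below it.
The suffix "hpdb" (4 nodes) is used only by "uphpdb"; the node for "up" still has the child "w", so pruning stops there.
Nodes removed: 4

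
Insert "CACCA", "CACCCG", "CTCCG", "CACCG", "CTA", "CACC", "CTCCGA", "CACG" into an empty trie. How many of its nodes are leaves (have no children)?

A leaf is a node with no children — equivalently, the end of a word that is not a proper prefix of any other stored word.
Those words: "CACCA", "CACCCG", "CACCG", "CACG", "CTA", "CTCCGA"
Leaf count: 6

6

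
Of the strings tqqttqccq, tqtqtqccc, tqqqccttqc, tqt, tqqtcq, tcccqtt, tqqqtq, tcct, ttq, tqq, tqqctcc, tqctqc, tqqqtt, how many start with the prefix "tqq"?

Filter for entries beginning with "tqq":
Words under "tqq": tqq, tqqctcc, tqqqccttqc, tqqqtq, tqqqtt, tqqtcq, tqqttqccq
Count: 7

7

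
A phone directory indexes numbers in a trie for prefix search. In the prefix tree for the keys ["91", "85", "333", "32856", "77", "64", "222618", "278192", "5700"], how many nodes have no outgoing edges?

A leaf is a node with no children — equivalently, the end of a word that is not a proper prefix of any other stored word.
Those words: "222618", "278192", "32856", "333", "5700", "64", "77", "85", "91"
Leaf count: 9

9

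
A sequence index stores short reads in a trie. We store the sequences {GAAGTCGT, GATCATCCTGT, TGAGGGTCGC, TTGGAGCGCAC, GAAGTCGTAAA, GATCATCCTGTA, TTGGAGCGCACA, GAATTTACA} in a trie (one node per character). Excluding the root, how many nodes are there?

Insert word by word; a character creates a node only if that edge doesn't already exist:
  "GAAGTCGT" → 8 new (G, A, A, G, T, C, G, T)
  "GATCATCCTGT" → prefix "GA" already present; 9 new (T, C, A, T, C, C, T, G, T)
  "TGAGGGTCGC" → 10 new (T, G, A, G, G, G, T, C, G, C)
  "TTGGAGCGCAC" → prefix "T" already present; 10 new (T, G, G, A, G, C, G, C, A, C)
  "GAAGTCGTAAA" → prefix "GAAGTCGT" already present; 3 new (A, A, A)
  "GATCATCCTGTA" → prefix "GATCATCCTGT" already present; 1 new (A)
  "TTGGAGCGCACA" → prefix "TTGGAGCGCAC" already present; 1 new (A)
  "GAATTTACA" → prefix "GAA" already present; 6 new (T, T, T, A, C, A)
Total nodes = 8 + 9 + 10 + 10 + 3 + 1 + 1 + 6 = 48

48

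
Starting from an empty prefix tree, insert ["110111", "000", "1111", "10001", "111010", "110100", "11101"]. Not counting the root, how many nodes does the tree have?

20

Count nodes per top-level branch (shared prefixes stored once):
  '0'-branch (000): 3 nodes
  '1'-branch (10001, 110100, 110111, 11101, 111010, 1111): 17 nodes
Sum: 20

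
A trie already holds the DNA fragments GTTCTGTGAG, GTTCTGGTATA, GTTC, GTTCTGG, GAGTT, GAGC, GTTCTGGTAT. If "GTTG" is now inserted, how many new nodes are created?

The longest prefix of "GTTG" already in the trie is "GTT" (length 3).
Each of the 1 remaining characters creates one node.

1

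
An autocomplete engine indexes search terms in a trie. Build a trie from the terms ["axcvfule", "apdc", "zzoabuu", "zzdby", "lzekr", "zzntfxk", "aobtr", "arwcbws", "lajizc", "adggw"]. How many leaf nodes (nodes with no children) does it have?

10

Leaves are exactly the stored words that no other stored word extends.
Those words: "adggw", "aobtr", "apdc", "arwcbws", "axcvfule", "lajizc", "lzekr", "zzdby", "zzntfxk", "zzoabuu"
Leaf count: 10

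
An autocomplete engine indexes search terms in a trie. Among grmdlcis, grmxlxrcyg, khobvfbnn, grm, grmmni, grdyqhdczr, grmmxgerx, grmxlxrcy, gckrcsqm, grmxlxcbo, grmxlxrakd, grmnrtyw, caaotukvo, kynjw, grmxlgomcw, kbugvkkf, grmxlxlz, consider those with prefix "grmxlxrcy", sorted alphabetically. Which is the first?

grmxlxrcy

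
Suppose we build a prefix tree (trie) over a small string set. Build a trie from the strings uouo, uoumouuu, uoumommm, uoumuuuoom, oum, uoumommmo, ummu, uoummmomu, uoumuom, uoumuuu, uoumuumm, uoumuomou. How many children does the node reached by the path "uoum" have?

3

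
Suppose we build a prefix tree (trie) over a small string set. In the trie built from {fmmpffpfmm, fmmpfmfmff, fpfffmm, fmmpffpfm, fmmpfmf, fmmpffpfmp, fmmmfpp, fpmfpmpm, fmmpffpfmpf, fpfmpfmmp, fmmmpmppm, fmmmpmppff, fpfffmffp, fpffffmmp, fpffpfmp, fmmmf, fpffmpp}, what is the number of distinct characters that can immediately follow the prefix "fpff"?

3

Walk "fpff" from the root, arriving at one node.
Characters that immediately follow "fpff" among the stored strings: {f, m, p}.
That node has 3 child edges.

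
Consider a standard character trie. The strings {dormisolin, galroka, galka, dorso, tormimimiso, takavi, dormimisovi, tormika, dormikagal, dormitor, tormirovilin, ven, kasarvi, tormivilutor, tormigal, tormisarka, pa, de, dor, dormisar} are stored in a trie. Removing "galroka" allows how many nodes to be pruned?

4

Walk "galroka" from the leaf back toward the root, removing each node that no remaining word uses.
The suffix "roka" (4 nodes) is used only by "galroka"; the node for "gal" still has the child "k", so pruning stops there.
Nodes removed: 4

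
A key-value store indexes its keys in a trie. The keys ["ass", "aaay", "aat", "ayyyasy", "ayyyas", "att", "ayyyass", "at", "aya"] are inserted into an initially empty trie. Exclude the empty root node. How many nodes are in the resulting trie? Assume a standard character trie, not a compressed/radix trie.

Count nodes per top-level branch (shared prefixes stored once):
  'a'-branch (aaay, aat, ass, at, att, aya, ayyyas, ayyyass, ayyyasy): 17 nodes
Sum: 17

17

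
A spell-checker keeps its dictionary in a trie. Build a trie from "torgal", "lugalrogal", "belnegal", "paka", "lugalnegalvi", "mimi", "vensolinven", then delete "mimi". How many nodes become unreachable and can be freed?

4

A node on "mimi"'s path can go only if nothing else ends at it or branches off below it.
No other word shares any prefix with "mimi", so all 4 of its nodes go.
Nodes removed: 4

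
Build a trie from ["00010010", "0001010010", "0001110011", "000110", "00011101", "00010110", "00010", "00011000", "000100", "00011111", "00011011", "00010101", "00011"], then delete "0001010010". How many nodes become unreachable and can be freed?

3

A node on "0001010010"'s path can go only if nothing else ends at it or branches off below it.
The suffix "010" (3 nodes) is used only by "0001010010"; the node for "0001010" still has the child "1", so pruning stops there.
Nodes removed: 3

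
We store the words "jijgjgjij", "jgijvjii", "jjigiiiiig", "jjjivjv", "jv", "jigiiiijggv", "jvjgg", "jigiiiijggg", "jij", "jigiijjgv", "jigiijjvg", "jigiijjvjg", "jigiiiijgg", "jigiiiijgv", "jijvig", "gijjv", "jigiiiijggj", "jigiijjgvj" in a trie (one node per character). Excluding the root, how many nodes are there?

Insert word by word; a character creates a node only if that edge doesn't already exist:
  "jijgjgjij" → 9 new (j, i, j, g, j, g, j, i, j)
  "jgijvjii" → prefix "j" already present; 7 new (g, i, j, v, j, i, i)
  "jjigiiiiig" → prefix "j" already present; 9 new (j, i, g, i, i, i, i, i, g)
  "jjjivjv" → prefix "jj" already present; 5 new (j, i, v, j, v)
  "jv" → prefix "j" already present; 1 new (v)
  "jigiiiijggv" → prefix "ji" already present; 9 new (g, i, i, i, i, j, g, g, v)
  "jvjgg" → prefix "jv" already present; 3 new (j, g, g)
  "jigiiiijggg" → prefix "jigiiiijgg" already present; 1 new (g)
  "jij" → prefix "jij" already present; 0 new (none)
  "jigiijjgv" → prefix "jigii" already present; 4 new (j, j, g, v)
  "jigiijjvg" → prefix "jigiijj" already present; 2 new (v, g)
  "jigiijjvjg" → prefix "jigiijjv" already present; 2 new (j, g)
  "jigiiiijgg" → prefix "jigiiiijgg" already present; 0 new (none)
  "jigiiiijgv" → prefix "jigiiiijg" already present; 1 new (v)
  "jijvig" → prefix "jij" already present; 3 new (v, i, g)
  "gijjv" → 5 new (g, i, j, j, v)
  "jigiiiijggj" → prefix "jigiiiijgg" already present; 1 new (j)
  "jigiijjgvj" → prefix "jigiijjgv" already present; 1 new (j)
Total nodes = 9 + 7 + 9 + 5 + 1 + 9 + 3 + 1 + 0 + 4 + 2 + 2 + 0 + 1 + 3 + 5 + 1 + 1 = 63

63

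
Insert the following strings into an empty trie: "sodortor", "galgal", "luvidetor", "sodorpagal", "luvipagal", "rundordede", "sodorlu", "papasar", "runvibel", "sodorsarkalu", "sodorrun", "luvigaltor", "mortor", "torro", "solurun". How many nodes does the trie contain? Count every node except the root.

Insert word by word; a character creates a node only if that edge doesn't already exist:
  "sodortor" → 8 new (s, o, d, o, r, t, o, r)
  "galgal" → 6 new (g, a, l, g, a, l)
  "luvidetor" → 9 new (l, u, v, i, d, e, t, o, r)
  "sodorpagal" → prefix "sodor" already present; 5 new (p, a, g, a, l)
  "luvipagal" → prefix "luvi" already present; 5 new (p, a, g, a, l)
  "rundordede" → 10 new (r, u, n, d, o, r, d, e, d, e)
  "sodorlu" → prefix "sodor" already present; 2 new (l, u)
  "papasar" → 7 new (p, a, p, a, s, a, r)
  "runvibel" → prefix "run" already present; 5 new (v, i, b, e, l)
  "sodorsarkalu" → prefix "sodor" already present; 7 new (s, a, r, k, a, l, u)
  "sodorrun" → prefix "sodor" already present; 3 new (r, u, n)
  "luvigaltor" → prefix "luvi" already present; 6 new (g, a, l, t, o, r)
  "mortor" → 6 new (m, o, r, t, o, r)
  "torro" → 5 new (t, o, r, r, o)
  "solurun" → prefix "so" already present; 5 new (l, u, r, u, n)
Total nodes = 8 + 6 + 9 + 5 + 5 + 10 + 2 + 7 + 5 + 7 + 3 + 6 + 6 + 5 + 5 = 89

89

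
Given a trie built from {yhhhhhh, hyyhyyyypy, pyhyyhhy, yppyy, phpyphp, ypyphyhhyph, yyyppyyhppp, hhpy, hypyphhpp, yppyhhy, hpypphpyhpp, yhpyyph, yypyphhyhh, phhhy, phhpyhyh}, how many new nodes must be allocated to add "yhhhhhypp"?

3

The longest prefix of "yhhhhhypp" already in the trie is "yhhhhh" (length 6).
Each of the 3 remaining characters creates one node.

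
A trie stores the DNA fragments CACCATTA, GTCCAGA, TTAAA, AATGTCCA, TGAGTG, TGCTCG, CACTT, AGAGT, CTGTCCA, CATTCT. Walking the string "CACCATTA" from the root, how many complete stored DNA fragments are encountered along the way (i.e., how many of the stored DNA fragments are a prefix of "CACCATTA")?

1

Traverse "CACCATTA" character by character; count nodes along the way that are marked as word ends.
Prefixes of the query that are stored words: "CACCATTA"
Count: 1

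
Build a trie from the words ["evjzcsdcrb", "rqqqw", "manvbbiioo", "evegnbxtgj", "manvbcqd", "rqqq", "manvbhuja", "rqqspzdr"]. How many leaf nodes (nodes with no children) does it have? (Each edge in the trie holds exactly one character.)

Leaves are exactly the stored words that no other stored word extends.
Those words: "evegnbxtgj", "evjzcsdcrb", "manvbbiioo", "manvbcqd", "manvbhuja", "rqqqw", "rqqspzdr"
Leaf count: 7

7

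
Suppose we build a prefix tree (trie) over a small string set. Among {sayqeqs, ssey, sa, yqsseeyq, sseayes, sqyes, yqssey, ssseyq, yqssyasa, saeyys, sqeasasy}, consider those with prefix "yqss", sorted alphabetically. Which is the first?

yqsseeyq

DFS of the "yqss" subtree visits, in order: "yqsseeyq", "yqssey", "yqssyasa"
Position 1: yqsseeyq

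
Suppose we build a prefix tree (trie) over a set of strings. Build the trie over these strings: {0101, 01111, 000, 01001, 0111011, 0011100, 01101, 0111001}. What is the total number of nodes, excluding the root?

Trace insertions, counting only characters that open a new branch:
  "0101" → 4 new (0, 1, 0, 1)
  "01111" → prefix "01" already present; 3 new (1, 1, 1)
  "000" → prefix "0" already present; 2 new (0, 0)
  "01001" → prefix "010" already present; 2 new (0, 1)
  "0111011" → prefix "0111" already present; 3 new (0, 1, 1)
  "0011100" → prefix "00" already present; 5 new (1, 1, 1, 0, 0)
  "01101" → prefix "011" already present; 2 new (0, 1)
  "0111001" → prefix "01110" already present; 2 new (0, 1)
Total nodes = 4 + 3 + 2 + 2 + 3 + 5 + 2 + 2 = 23

23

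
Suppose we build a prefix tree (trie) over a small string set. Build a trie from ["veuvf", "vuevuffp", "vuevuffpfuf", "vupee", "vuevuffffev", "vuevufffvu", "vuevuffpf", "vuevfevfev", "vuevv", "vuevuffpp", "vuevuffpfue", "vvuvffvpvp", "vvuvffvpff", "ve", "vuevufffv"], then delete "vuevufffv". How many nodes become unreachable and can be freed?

0

After clearing the end-marker at "vuevufffv", prune upward until reaching a node still needed by another word.
Every node on "vuevufffv" is still needed (e.g. by "vuevufffvu"), so nothing is freed.
Nodes removed: 0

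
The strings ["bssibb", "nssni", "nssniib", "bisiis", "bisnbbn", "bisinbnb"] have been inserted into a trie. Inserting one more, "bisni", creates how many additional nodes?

1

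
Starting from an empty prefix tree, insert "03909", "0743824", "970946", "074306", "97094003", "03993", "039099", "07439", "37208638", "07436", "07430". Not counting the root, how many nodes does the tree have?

35

Insert word by word; a character creates a node only if that edge doesn't already exist:
  "03909" → 5 new (0, 3, 9, 0, 9)
  "0743824" → prefix "0" already present; 6 new (7, 4, 3, 8, 2, 4)
  "970946" → 6 new (9, 7, 0, 9, 4, 6)
  "074306" → prefix "0743" already present; 2 new (0, 6)
  "97094003" → prefix "97094" already present; 3 new (0, 0, 3)
  "03993" → prefix "039" already present; 2 new (9, 3)
  "039099" → prefix "03909" already present; 1 new (9)
  "07439" → prefix "0743" already present; 1 new (9)
  "37208638" → 8 new (3, 7, 2, 0, 8, 6, 3, 8)
  "07436" → prefix "0743" already present; 1 new (6)
  "07430" → prefix "07430" already present; 0 new (none)
Total nodes = 5 + 6 + 6 + 2 + 3 + 2 + 1 + 1 + 8 + 1 + 0 = 35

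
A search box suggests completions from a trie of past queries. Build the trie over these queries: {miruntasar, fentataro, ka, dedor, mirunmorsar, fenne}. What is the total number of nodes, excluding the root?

34

Trace insertions, counting only characters that open a new branch:
  "miruntasar" → 10 new (m, i, r, u, n, t, a, s, a, r)
  "fentataro" → 9 new (f, e, n, t, a, t, a, r, o)
  "ka" → 2 new (k, a)
  "dedor" → 5 new (d, e, d, o, r)
  "mirunmorsar" → prefix "mirun" already present; 6 new (m, o, r, s, a, r)
  "fenne" → prefix "fen" already present; 2 new (n, e)
Total nodes = 10 + 9 + 2 + 5 + 6 + 2 = 34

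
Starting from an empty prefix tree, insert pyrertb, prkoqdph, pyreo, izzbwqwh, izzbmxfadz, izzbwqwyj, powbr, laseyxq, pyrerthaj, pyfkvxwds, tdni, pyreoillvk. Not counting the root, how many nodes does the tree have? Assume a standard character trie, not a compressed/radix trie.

Trace insertions, counting only characters that open a new branch:
  "pyrertb" → 7 new (p, y, r, e, r, t, b)
  "prkoqdph" → prefix "p" already present; 7 new (r, k, o, q, d, p, h)
  "pyreo" → prefix "pyre" already present; 1 new (o)
  "izzbwqwh" → 8 new (i, z, z, b, w, q, w, h)
  "izzbmxfadz" → prefix "izzb" already present; 6 new (m, x, f, a, d, z)
  "izzbwqwyj" → prefix "izzbwqw" already present; 2 new (y, j)
  "powbr" → prefix "p" already present; 4 new (o, w, b, r)
  "laseyxq" → 7 new (l, a, s, e, y, x, q)
  "pyrerthaj" → prefix "pyrert" already present; 3 new (h, a, j)
  "pyfkvxwds" → prefix "py" already present; 7 new (f, k, v, x, w, d, s)
  "tdni" → 4 new (t, d, n, i)
  "pyreoillvk" → prefix "pyreo" already present; 5 new (i, l, l, v, k)
Total nodes = 7 + 7 + 1 + 8 + 6 + 2 + 4 + 7 + 3 + 7 + 4 + 5 = 61

61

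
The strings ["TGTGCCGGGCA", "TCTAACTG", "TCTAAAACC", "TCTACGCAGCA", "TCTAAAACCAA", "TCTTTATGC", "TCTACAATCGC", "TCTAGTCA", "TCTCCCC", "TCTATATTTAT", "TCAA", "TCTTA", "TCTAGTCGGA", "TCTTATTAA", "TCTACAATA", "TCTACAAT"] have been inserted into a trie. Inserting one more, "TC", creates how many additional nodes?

0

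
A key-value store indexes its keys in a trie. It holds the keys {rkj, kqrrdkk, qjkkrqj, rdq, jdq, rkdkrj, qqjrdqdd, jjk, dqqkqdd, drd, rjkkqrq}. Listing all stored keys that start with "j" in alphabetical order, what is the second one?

DFS of the "j" subtree visits, in order: "jdq", "jjk"
Position 2: jjk

jjk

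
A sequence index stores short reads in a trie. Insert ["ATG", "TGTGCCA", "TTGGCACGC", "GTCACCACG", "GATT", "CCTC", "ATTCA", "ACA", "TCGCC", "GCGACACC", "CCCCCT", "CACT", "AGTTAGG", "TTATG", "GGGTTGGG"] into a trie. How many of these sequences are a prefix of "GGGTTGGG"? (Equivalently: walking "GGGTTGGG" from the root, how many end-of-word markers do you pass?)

1

Check each prefix of "GGGTTGGG" against the stored set — each match is an end-marker on the path.
Prefixes of the query that are stored words: "GGGTTGGG"
Count: 1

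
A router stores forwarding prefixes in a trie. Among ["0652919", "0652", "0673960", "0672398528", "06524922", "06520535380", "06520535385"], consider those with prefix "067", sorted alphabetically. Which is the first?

0672398528

Words with prefix "067", in lexicographic order: "0672398528", "0673960"
Position 1: 0672398528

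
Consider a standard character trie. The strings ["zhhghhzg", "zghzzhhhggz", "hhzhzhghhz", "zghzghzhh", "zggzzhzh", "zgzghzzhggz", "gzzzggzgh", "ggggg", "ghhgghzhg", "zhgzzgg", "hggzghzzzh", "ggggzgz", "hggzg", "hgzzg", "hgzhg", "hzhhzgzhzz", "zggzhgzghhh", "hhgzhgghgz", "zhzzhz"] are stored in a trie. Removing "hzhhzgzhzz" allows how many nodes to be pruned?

After clearing the end-marker at "hzhhzgzhzz", prune upward until reaching a node still needed by another word.
The suffix "zhhzgzhzz" (9 nodes) is used only by "hzhhzgzhzz"; the node for "h" still has the child "h", so pruning stops there.
Nodes removed: 9

9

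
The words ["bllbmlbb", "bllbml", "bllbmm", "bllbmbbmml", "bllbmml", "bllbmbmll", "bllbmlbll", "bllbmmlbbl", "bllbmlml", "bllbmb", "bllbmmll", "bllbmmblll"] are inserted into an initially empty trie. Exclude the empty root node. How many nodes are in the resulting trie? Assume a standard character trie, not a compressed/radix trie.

30

Count nodes per top-level branch (shared prefixes stored once):
  'b'-branch (bllbmb, bllbmbbmml, bllbmbmll, bllbml, bllbmlbb, bllbmlbll, bllbmlml, bllbmm, bllbmmblll, bllbmml, bllbmmlbbl, bllbmmll): 30 nodes
Sum: 30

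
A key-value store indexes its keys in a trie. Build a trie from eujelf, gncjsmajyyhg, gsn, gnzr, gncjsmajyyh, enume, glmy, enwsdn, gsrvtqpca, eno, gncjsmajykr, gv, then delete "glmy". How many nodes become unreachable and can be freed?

A node on "glmy"'s path can go only if nothing else ends at it or branches off below it.
The suffix "lmy" (3 nodes) is used only by "glmy"; the node for "g" still has the child "n", so pruning stops there.
Nodes removed: 3

3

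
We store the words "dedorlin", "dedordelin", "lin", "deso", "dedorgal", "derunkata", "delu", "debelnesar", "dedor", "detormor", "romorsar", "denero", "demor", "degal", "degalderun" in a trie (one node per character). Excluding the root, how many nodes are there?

Insert word by word; a character creates a node only if that edge doesn't already exist:
  "dedorlin" → 8 new (d, e, d, o, r, l, i, n)
  "dedordelin" → prefix "dedor" already present; 5 new (d, e, l, i, n)
  "lin" → 3 new (l, i, n)
  "deso" → prefix "de" already present; 2 new (s, o)
  "dedorgal" → prefix "dedor" already present; 3 new (g, a, l)
  "derunkata" → prefix "de" already present; 7 new (r, u, n, k, a, t, a)
  "delu" → prefix "de" already present; 2 new (l, u)
  "debelnesar" → prefix "de" already present; 8 new (b, e, l, n, e, s, a, r)
  "dedor" → prefix "dedor" already present; 0 new (none)
  "detormor" → prefix "de" already present; 6 new (t, o, r, m, o, r)
  "romorsar" → 8 new (r, o, m, o, r, s, a, r)
  "denero" → prefix "de" already present; 4 new (n, e, r, o)
  "demor" → prefix "de" already present; 3 new (m, o, r)
  "degal" → prefix "de" already present; 3 new (g, a, l)
  "degalderun" → prefix "degal" already present; 5 new (d, e, r, u, n)
Total nodes = 8 + 5 + 3 + 2 + 3 + 7 + 2 + 8 + 0 + 6 + 8 + 4 + 3 + 3 + 5 = 67

67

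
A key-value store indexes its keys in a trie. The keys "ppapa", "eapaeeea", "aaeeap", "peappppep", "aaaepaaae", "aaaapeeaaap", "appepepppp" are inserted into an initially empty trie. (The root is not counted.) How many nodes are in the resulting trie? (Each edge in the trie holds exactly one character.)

For each word, the new-node count is its length minus the longest prefix already in the trie:
  "ppapa" → 5 new (p, p, a, p, a)
  "eapaeeea" → 8 new (e, a, p, a, e, e, e, a)
  "aaeeap" → 6 new (a, a, e, e, a, p)
  "peappppep" → prefix "p" already present; 8 new (e, a, p, p, p, p, e, p)
  "aaaepaaae" → prefix "aa" already present; 7 new (a, e, p, a, a, a, e)
  "aaaapeeaaap" → prefix "aaa" already present; 8 new (a, p, e, e, a, a, a, p)
  "appepepppp" → prefix "a" already present; 9 new (p, p, e, p, e, p, p, p, p)
Total nodes = 5 + 8 + 6 + 8 + 7 + 8 + 9 = 51

51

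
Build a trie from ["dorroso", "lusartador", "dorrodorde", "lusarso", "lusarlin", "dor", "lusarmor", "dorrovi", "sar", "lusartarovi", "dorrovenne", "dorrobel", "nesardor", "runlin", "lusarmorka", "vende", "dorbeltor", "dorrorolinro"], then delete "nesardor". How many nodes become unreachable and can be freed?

8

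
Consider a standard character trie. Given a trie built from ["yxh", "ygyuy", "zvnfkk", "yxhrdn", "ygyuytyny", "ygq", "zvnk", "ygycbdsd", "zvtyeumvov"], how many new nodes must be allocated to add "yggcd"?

3

The longest prefix of "yggcd" already in the trie is "yg" (length 2).
So 5 − 2 = 3 new nodes.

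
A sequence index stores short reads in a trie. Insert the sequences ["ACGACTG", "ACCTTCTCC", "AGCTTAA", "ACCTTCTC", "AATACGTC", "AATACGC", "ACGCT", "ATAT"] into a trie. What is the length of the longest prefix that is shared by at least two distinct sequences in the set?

8

Look for the deepest trie node that still has at least two words in its subtree.
e.g. "ACCTTCTC" and "ACCTTCTCC" share the prefix "ACCTTCTC" of length 8; no pair shares a longer one.
Longest shared-prefix length: 8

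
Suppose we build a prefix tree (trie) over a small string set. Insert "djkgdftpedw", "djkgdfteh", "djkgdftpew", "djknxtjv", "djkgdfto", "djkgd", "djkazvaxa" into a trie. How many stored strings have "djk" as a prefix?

Traverse to the node for "djk", then collect every word in that subtree.
Matches: "djkazvaxa", "djkgd", "djkgdfteh", "djkgdfto", "djkgdftpedw", "djkgdftpew", "djknxtjv"
Count: 7

7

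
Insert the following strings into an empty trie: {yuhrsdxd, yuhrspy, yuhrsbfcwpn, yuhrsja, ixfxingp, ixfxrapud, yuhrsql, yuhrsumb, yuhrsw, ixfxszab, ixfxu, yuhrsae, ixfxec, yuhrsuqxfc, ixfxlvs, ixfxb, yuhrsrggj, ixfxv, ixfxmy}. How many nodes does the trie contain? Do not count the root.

Trace insertions, counting only characters that open a new branch:
  "yuhrsdxd" → 8 new (y, u, h, r, s, d, x, d)
  "yuhrspy" → prefix "yuhrs" already present; 2 new (p, y)
  "yuhrsbfcwpn" → prefix "yuhrs" already present; 6 new (b, f, c, w, p, n)
  "yuhrsja" → prefix "yuhrs" already present; 2 new (j, a)
  "ixfxingp" → 8 new (i, x, f, x, i, n, g, p)
  "ixfxrapud" → prefix "ixfx" already present; 5 new (r, a, p, u, d)
  "yuhrsql" → prefix "yuhrs" already present; 2 new (q, l)
  "yuhrsumb" → prefix "yuhrs" already present; 3 new (u, m, b)
  "yuhrsw" → prefix "yuhrs" already present; 1 new (w)
  "ixfxszab" → prefix "ixfx" already present; 4 new (s, z, a, b)
  "ixfxu" → prefix "ixfx" already present; 1 new (u)
  "yuhrsae" → prefix "yuhrs" already present; 2 new (a, e)
  "ixfxec" → prefix "ixfx" already present; 2 new (e, c)
  "yuhrsuqxfc" → prefix "yuhrsu" already present; 4 new (q, x, f, c)
  "ixfxlvs" → prefix "ixfx" already present; 3 new (l, v, s)
  "ixfxb" → prefix "ixfx" already present; 1 new (b)
  "yuhrsrggj" → prefix "yuhrs" already present; 4 new (r, g, g, j)
  "ixfxv" → prefix "ixfx" already present; 1 new (v)
  "ixfxmy" → prefix "ixfx" already present; 2 new (m, y)
Total nodes = 8 + 2 + 6 + 2 + 8 + 5 + 2 + 3 + 1 + 4 + 1 + 2 + 2 + 4 + 3 + 1 + 4 + 1 + 2 = 61

61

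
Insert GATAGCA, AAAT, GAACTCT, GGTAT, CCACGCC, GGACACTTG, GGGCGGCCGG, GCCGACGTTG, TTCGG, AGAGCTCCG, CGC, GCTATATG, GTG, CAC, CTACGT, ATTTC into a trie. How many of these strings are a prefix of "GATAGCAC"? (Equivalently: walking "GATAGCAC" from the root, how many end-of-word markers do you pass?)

1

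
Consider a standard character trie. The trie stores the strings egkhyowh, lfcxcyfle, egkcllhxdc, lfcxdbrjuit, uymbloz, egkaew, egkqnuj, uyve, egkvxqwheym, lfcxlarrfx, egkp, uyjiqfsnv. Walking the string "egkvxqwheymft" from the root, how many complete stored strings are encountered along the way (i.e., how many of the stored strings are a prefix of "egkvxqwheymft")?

Walk "egkvxqwheymft" from the root; an end-of-word marker is hit whenever a stored word is a prefix of "egkvxqwheymft".
Prefixes of the query that are stored words: "egkvxqwheym"
Count: 1

1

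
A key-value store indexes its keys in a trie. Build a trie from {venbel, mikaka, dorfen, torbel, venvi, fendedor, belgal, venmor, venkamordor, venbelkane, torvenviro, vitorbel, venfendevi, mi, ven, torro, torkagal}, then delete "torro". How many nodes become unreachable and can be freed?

2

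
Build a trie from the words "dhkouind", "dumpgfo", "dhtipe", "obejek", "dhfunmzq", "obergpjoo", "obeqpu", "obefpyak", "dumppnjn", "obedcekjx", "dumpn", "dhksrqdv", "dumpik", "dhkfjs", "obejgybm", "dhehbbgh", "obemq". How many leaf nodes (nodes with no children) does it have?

17

Leaves are exactly the stored words that no other stored word extends.
Those words: "dhehbbgh", "dhfunmzq", "dhkfjs", "dhkouind", "dhksrqdv", "dhtipe", "dumpgfo", "dumpik", "dumpn", "dumppnjn", "obedcekjx", "obefpyak", "obejek", "obejgybm", "obemq", "obeqpu", "obergpjoo"
Leaf count: 17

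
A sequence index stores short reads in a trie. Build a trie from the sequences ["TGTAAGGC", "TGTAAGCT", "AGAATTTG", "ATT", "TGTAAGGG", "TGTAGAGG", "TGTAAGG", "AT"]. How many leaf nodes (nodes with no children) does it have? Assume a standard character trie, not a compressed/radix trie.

Leaves are exactly the stored words that no other stored word extends.
Those words: "AGAATTTG", "ATT", "TGTAAGCT", "TGTAAGGC", "TGTAAGGG", "TGTAGAGG"
Leaf count: 6

6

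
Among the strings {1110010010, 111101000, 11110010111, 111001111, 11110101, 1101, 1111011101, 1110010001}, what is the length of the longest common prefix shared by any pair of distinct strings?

Equivalently: take the maximum, over all pairs, of their longest common prefix length.
"1110010001" and "1110010010" agree on "11100100" (8 characters) before diverging; nothing deeper is shared.
Longest shared-prefix length: 8

8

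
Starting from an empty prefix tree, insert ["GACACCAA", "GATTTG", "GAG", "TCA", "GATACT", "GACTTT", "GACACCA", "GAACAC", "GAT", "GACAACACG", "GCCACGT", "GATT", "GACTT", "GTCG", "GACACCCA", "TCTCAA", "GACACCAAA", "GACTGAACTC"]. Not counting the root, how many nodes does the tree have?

53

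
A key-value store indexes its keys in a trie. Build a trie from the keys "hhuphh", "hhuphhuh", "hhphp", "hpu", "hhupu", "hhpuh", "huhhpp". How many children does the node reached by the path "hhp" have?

2

The children of the "hhp" node are the distinct next characters among strings starting with "hhp".
Characters that immediately follow "hhp" among the stored strings: {h, u}.
That node has 2 child edges.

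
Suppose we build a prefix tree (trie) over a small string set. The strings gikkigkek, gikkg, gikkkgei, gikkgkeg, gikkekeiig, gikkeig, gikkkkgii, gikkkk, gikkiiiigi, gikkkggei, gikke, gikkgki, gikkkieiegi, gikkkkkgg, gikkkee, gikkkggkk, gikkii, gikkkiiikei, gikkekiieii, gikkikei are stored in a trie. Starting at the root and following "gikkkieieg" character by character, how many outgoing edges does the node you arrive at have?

1

The children of the "gikkkieieg" node are the distinct next characters among strings starting with "gikkkieieg".
Characters that immediately follow "gikkkieieg" among the stored strings: {i}.
That node has 1 child edge.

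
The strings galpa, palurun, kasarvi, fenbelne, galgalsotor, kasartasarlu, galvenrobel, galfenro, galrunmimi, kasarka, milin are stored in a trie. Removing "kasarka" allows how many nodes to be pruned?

Walk "kasarka" from the leaf back toward the root, removing each node that no remaining word uses.
The suffix "ka" (2 nodes) is used only by "kasarka"; the node for "kasar" still has the child "v", so pruning stops there.
Nodes removed: 2

2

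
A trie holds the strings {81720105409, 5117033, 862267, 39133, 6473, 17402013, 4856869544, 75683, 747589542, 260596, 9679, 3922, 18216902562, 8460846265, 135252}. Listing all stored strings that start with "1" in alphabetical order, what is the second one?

17402013

Filter for "1…" and sort: "135252", "17402013", "18216902562"
Position 2: 17402013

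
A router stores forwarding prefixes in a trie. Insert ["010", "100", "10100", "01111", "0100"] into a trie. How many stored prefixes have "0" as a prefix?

3

Traverse to the node for "0", then collect every word in that subtree.
Matches: "010", "0100", "01111"
Count: 3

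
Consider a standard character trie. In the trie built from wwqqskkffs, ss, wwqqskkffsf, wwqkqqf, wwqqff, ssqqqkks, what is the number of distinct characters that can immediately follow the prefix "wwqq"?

2

Walk "wwqq" from the root, arriving at one node.
Characters that immediately follow "wwqq" among the stored strings: {f, s}.
That node has 2 child edges.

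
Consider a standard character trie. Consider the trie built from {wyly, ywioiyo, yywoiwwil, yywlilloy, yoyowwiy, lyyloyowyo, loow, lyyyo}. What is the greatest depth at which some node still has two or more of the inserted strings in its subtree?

Look for the deepest trie node that still has at least two words in its subtree.
e.g. "lyyloyowyo" and "lyyyo" share the prefix "lyy" of length 3; no pair shares a longer one.
Longest shared-prefix length: 3

3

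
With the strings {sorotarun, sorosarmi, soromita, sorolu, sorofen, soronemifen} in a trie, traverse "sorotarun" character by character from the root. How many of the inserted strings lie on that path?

1

Walk "sorotarun" from the root; an end-of-word marker is hit whenever a stored word is a prefix of "sorotarun".
Prefixes of the query that are stored words: "sorotarun"
Count: 1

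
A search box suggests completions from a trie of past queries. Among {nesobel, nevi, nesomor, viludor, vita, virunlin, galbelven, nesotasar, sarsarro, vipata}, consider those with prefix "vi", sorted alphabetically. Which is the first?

DFS of the "vi" subtree visits, in order: "viludor", "vipata", "virunlin", "vita"
Position 1: viludor

viludor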